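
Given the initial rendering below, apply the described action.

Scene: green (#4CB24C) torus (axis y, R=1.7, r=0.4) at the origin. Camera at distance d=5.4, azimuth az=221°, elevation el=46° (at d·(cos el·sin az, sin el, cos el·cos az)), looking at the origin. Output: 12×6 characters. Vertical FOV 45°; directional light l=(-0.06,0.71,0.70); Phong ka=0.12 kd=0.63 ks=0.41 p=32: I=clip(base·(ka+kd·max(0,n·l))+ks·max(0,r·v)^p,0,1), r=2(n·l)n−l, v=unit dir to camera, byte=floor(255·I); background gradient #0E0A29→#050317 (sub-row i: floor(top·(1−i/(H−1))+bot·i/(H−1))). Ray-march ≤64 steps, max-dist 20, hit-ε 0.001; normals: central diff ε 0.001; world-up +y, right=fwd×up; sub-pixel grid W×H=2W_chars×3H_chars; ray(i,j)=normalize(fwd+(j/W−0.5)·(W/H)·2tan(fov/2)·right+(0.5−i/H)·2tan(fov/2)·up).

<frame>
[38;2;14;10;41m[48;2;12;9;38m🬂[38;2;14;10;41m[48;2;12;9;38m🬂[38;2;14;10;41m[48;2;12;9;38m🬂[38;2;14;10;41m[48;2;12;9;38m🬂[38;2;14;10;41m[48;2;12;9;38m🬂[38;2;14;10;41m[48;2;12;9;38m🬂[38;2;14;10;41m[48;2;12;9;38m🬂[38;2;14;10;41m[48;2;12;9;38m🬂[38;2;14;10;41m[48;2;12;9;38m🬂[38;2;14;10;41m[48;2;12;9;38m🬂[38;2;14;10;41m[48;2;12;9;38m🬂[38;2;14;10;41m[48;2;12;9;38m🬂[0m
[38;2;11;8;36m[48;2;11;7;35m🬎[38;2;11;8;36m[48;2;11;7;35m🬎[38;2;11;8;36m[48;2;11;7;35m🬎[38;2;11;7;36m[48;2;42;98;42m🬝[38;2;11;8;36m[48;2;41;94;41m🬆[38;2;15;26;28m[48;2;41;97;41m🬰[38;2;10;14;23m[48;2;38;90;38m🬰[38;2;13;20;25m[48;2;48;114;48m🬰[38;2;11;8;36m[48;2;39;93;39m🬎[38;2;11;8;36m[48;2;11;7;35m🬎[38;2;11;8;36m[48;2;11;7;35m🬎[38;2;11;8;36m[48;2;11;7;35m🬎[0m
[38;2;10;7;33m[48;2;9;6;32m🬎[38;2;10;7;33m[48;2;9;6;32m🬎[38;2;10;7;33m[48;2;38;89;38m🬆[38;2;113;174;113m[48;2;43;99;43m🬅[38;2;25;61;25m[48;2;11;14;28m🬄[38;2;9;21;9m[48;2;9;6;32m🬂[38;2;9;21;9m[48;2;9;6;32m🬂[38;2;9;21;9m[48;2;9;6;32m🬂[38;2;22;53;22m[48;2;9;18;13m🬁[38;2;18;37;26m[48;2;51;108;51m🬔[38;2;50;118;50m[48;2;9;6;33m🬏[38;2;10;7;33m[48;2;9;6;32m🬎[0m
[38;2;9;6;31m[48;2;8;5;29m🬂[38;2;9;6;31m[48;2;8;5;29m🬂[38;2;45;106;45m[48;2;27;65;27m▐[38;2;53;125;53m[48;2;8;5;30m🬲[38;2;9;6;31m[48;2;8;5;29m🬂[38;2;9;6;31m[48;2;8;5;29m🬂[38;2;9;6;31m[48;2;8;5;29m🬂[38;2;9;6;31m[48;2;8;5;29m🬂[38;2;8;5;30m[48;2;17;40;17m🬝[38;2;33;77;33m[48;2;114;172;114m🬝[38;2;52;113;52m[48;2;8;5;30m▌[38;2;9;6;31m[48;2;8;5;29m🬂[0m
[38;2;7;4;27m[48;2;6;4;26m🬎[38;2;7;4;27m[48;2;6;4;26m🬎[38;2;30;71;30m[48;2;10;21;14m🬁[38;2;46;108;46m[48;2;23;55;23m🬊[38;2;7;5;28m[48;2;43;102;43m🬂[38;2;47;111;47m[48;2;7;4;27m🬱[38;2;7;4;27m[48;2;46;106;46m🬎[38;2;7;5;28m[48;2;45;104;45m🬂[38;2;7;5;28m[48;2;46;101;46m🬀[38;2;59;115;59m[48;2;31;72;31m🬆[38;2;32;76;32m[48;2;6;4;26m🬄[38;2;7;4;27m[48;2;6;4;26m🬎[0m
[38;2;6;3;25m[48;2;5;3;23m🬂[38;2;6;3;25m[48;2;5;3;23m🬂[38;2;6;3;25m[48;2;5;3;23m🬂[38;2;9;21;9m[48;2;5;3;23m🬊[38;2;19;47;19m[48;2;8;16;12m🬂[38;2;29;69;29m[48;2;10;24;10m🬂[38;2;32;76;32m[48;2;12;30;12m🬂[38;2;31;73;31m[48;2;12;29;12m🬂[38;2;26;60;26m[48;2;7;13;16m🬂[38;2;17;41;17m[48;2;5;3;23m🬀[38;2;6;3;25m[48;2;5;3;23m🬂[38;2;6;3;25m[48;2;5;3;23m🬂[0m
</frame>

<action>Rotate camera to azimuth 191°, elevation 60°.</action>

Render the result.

<frame>
[38;2;14;10;41m[48;2;12;9;38m🬂[38;2;14;10;41m[48;2;12;9;38m🬂[38;2;14;10;41m[48;2;12;9;38m🬂[38;2;14;10;41m[48;2;12;9;38m🬂[38;2;14;10;41m[48;2;12;9;38m🬂[38;2;14;10;41m[48;2;12;9;38m🬂[38;2;14;10;41m[48;2;12;9;38m🬂[38;2;14;10;41m[48;2;12;9;38m🬂[38;2;14;10;41m[48;2;12;9;38m🬂[38;2;14;10;41m[48;2;12;9;38m🬂[38;2;14;10;41m[48;2;12;9;38m🬂[38;2;14;10;41m[48;2;12;9;38m🬂[0m
[38;2;11;8;36m[48;2;11;7;35m🬎[38;2;11;8;36m[48;2;11;7;35m🬎[38;2;11;8;36m[48;2;11;7;35m🬎[38;2;11;8;36m[48;2;45;103;45m🬆[38;2;15;30;23m[48;2;46;101;46m🬮[38;2;66;123;66m[48;2;12;29;12m🬂[38;2;73;125;73m[48;2;9;21;9m🬂[38;2;77;144;77m[48;2;15;35;15m🬂[38;2;19;34;31m[48;2;69;130;69m🬰[38;2;50;115;50m[48;2;11;7;36m🬏[38;2;11;8;36m[48;2;11;7;35m🬎[38;2;11;8;36m[48;2;11;7;35m🬎[0m
[38;2;10;7;33m[48;2;9;6;32m🬎[38;2;10;7;33m[48;2;9;6;32m🬎[38;2;10;7;33m[48;2;45;99;45m🬄[38;2;46;100;46m[48;2;21;50;21m▌[38;2;9;22;9m[48;2;9;6;32m🬂[38;2;10;7;33m[48;2;9;6;32m🬎[38;2;10;7;33m[48;2;9;6;32m🬎[38;2;9;6;32m[48;2;9;21;9m🬺[38;2;19;46;19m[48;2;9;15;18m🬁[38;2;83;140;83m[48;2;37;85;37m🬦[38;2;43;102;43m[48;2;9;6;33m🬏[38;2;10;7;33m[48;2;9;6;32m🬎[0m
[38;2;9;6;31m[48;2;8;5;29m🬂[38;2;9;6;31m[48;2;8;5;29m🬂[38;2;80;142;80m[48;2;36;85;36m🬉[38;2;8;5;30m[48;2;44;101;44m🬉[38;2;9;6;31m[48;2;8;5;29m🬂[38;2;9;6;31m[48;2;8;5;29m🬂[38;2;9;6;31m[48;2;8;5;29m🬂[38;2;9;6;31m[48;2;8;5;29m🬂[38;2;8;5;30m[48;2;15;36;15m🬝[38;2;34;81;34m[48;2;65;123;65m▌[38;2;40;94;40m[48;2;8;5;30m▌[38;2;9;6;31m[48;2;8;5;29m🬂[0m
[38;2;7;4;27m[48;2;6;4;26m🬎[38;2;7;4;27m[48;2;6;4;26m🬎[38;2;34;79;34m[48;2;12;26;17m🬉[38;2;136;204;136m[48;2;41;97;41m🬈[38;2;7;4;27m[48;2;75;147;75m🬊[38;2;7;4;27m[48;2;54;128;54m🬎[38;2;6;4;27m[48;2;50;118;50m🬝[38;2;7;4;27m[48;2;52;122;52m🬎[38;2;7;5;28m[48;2;55;117;55m🬀[38;2;50;108;50m[48;2;30;71;30m🬆[38;2;24;56;24m[48;2;6;4;26m🬄[38;2;7;4;27m[48;2;6;4;26m🬎[0m
[38;2;6;3;25m[48;2;5;3;23m🬂[38;2;6;3;25m[48;2;5;3;23m🬂[38;2;6;3;25m[48;2;5;3;23m🬂[38;2;26;63;26m[48;2;7;11;18m🬁[38;2;39;93;39m[48;2;15;36;15m🬂[38;2;91;157;91m[48;2;22;52;22m🬂[38;2;100;168;100m[48;2;25;59;25m🬂[38;2;62;124;62m[48;2;20;48;20m🬂[38;2;30;71;30m[48;2;8;17;14m🬆[38;2;20;47;20m[48;2;5;3;23m🬀[38;2;6;3;25m[48;2;5;3;23m🬂[38;2;6;3;25m[48;2;5;3;23m🬂[0m
</frame>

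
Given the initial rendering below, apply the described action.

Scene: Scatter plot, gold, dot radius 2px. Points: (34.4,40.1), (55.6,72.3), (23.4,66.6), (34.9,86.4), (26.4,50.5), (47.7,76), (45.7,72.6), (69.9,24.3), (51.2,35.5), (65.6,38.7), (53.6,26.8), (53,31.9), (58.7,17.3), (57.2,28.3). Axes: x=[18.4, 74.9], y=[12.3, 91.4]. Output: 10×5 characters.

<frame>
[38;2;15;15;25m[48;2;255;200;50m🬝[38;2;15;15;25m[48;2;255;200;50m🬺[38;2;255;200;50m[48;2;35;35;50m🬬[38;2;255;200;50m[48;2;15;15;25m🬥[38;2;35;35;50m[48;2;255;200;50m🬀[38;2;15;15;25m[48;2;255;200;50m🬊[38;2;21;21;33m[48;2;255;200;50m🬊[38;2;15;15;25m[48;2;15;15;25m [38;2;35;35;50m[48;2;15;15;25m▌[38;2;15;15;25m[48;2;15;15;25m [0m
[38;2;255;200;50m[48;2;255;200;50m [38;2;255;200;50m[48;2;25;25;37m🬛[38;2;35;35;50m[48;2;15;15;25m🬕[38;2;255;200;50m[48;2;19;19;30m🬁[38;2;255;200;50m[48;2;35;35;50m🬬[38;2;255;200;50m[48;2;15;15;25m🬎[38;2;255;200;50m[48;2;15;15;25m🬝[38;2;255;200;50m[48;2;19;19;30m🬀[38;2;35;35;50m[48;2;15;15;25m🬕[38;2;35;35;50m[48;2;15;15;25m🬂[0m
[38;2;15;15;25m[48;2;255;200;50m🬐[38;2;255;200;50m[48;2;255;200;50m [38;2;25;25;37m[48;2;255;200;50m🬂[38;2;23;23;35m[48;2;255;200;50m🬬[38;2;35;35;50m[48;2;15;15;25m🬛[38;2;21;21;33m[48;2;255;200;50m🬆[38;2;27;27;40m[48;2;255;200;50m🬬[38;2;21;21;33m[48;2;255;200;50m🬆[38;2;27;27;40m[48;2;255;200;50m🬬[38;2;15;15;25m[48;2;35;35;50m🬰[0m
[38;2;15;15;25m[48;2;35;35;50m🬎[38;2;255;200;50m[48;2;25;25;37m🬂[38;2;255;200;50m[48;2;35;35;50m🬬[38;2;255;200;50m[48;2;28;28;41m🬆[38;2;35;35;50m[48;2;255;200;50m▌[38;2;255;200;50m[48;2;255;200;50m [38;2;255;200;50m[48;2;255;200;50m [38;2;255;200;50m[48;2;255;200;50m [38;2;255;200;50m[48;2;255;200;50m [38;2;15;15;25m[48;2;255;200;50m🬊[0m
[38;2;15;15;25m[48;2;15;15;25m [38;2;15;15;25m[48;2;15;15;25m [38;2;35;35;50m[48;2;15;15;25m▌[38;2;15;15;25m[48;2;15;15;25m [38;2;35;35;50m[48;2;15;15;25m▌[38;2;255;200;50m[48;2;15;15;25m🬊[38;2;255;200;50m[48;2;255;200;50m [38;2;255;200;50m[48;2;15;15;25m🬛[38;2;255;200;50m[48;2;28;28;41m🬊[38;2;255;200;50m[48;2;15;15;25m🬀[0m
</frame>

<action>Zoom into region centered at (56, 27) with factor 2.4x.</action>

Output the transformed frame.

<frame>
[38;2;15;15;25m[48;2;15;15;25m [38;2;15;15;25m[48;2;15;15;25m [38;2;28;28;41m[48;2;255;200;50m🬆[38;2;15;15;25m[48;2;255;200;50m🬎[38;2;35;35;50m[48;2;15;15;25m▌[38;2;15;15;25m[48;2;15;15;25m [38;2;35;35;50m[48;2;15;15;25m▌[38;2;15;15;25m[48;2;255;200;50m🬝[38;2;35;35;50m[48;2;255;200;50m🬀[38;2;15;15;25m[48;2;255;200;50m🬊[0m
[38;2;35;35;50m[48;2;15;15;25m🬂[38;2;255;200;50m[48;2;19;19;30m🬁[38;2;255;200;50m[48;2;35;35;50m🬬[38;2;255;200;50m[48;2;255;200;50m [38;2;255;200;50m[48;2;35;35;50m🬺[38;2;255;200;50m[48;2;28;28;41m🬱[38;2;35;35;50m[48;2;15;15;25m🬕[38;2;35;35;50m[48;2;15;15;25m🬂[38;2;255;200;50m[48;2;28;28;41m🬊[38;2;255;200;50m[48;2;19;19;30m🬀[0m
[38;2;15;15;25m[48;2;35;35;50m🬰[38;2;15;15;25m[48;2;35;35;50m🬰[38;2;27;27;40m[48;2;255;200;50m🬴[38;2;255;200;50m[48;2;255;200;50m [38;2;255;200;50m[48;2;15;15;25m🬝[38;2;255;200;50m[48;2;15;15;25m🬝[38;2;255;200;50m[48;2;27;27;40m🬀[38;2;15;15;25m[48;2;35;35;50m🬰[38;2;35;35;50m[48;2;15;15;25m🬛[38;2;15;15;25m[48;2;35;35;50m🬰[0m
[38;2;15;15;25m[48;2;35;35;50m🬎[38;2;15;15;25m[48;2;35;35;50m🬎[38;2;35;35;50m[48;2;15;15;25m🬲[38;2;23;23;35m[48;2;255;200;50m🬺[38;2;27;27;40m[48;2;255;200;50m🬝[38;2;15;15;25m[48;2;255;200;50m🬀[38;2;21;21;33m[48;2;255;200;50m🬊[38;2;15;15;25m[48;2;35;35;50m🬎[38;2;35;35;50m[48;2;15;15;25m🬲[38;2;15;15;25m[48;2;35;35;50m🬎[0m
[38;2;15;15;25m[48;2;15;15;25m [38;2;15;15;25m[48;2;15;15;25m [38;2;35;35;50m[48;2;15;15;25m▌[38;2;15;15;25m[48;2;15;15;25m [38;2;35;35;50m[48;2;15;15;25m▌[38;2;255;200;50m[48;2;15;15;25m🬊[38;2;255;200;50m[48;2;23;23;35m🬀[38;2;15;15;25m[48;2;15;15;25m [38;2;35;35;50m[48;2;15;15;25m▌[38;2;15;15;25m[48;2;15;15;25m [0m
</frame>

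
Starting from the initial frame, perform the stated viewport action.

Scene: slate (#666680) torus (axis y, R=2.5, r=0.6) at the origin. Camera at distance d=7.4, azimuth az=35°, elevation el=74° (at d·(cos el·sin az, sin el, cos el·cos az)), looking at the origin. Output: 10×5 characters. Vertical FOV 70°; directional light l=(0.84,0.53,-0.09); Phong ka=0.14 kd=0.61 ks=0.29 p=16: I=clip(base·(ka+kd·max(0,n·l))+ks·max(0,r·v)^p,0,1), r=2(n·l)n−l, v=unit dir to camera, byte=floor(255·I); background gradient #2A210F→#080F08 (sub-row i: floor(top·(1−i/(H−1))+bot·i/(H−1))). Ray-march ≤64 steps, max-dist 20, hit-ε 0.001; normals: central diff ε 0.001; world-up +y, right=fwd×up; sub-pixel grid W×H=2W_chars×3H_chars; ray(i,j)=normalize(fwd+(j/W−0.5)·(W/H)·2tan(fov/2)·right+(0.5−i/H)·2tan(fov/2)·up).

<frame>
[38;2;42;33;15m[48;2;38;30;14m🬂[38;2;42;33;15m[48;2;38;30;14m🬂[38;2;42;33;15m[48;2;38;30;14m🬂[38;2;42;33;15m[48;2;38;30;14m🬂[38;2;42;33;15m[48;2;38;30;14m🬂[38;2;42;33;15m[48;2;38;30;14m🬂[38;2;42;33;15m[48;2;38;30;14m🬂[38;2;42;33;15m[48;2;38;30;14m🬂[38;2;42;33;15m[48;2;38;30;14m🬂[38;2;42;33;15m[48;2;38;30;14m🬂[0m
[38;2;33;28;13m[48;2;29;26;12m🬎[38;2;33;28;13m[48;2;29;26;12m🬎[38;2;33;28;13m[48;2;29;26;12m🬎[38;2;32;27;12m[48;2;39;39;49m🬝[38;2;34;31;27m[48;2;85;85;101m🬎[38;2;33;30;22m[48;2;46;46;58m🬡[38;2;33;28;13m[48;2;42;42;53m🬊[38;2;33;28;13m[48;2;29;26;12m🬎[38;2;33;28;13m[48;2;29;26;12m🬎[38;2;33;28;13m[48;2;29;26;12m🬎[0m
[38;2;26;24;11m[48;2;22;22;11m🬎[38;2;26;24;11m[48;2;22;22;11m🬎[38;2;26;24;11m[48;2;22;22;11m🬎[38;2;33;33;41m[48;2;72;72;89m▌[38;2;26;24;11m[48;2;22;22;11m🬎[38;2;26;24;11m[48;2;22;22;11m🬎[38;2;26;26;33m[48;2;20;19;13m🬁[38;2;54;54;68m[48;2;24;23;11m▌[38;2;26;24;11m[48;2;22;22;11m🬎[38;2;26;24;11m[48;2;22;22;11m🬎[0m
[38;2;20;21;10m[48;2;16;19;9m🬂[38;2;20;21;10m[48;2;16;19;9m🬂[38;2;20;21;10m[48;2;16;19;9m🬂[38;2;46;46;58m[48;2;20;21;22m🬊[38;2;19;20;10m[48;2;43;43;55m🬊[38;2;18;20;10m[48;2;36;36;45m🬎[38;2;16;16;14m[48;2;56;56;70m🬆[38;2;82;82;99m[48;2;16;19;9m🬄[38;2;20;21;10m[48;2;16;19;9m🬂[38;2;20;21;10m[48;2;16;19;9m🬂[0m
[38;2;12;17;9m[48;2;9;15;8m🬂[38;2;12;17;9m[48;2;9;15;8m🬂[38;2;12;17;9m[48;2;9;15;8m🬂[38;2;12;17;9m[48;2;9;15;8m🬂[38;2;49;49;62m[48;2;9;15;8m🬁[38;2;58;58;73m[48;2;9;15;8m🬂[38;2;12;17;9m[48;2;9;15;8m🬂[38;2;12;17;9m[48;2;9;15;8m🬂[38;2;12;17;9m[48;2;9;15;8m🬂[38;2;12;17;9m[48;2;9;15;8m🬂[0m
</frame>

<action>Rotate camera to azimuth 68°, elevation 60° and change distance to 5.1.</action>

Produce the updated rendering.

<frame>
[38;2;42;33;15m[48;2;38;30;14m🬂[38;2;42;33;15m[48;2;38;30;14m🬂[38;2;42;33;15m[48;2;38;30;14m🬂[38;2;42;33;15m[48;2;38;30;14m🬂[38;2;42;33;15m[48;2;38;30;14m🬂[38;2;42;33;15m[48;2;38;30;14m🬂[38;2;42;33;15m[48;2;38;30;14m🬂[38;2;42;33;15m[48;2;38;30;14m🬂[38;2;42;33;15m[48;2;38;30;14m🬂[38;2;42;33;15m[48;2;38;30;14m🬂[0m
[38;2;33;28;13m[48;2;29;26;12m🬎[38;2;33;28;13m[48;2;29;26;12m🬎[38;2;32;27;12m[48;2;40;40;50m🬝[38;2;33;29;21m[48;2;66;66;83m🬆[38;2;51;50;58m[48;2;141;141;161m🬴[38;2;75;75;92m[48;2;36;35;39m🬋[38;2;34;29;13m[48;2;47;47;59m🬂[38;2;33;28;13m[48;2;44;44;55m🬊[38;2;33;28;13m[48;2;29;26;12m🬎[38;2;33;28;13m[48;2;29;26;12m🬎[0m
[38;2;26;24;11m[48;2;22;22;11m🬎[38;2;26;24;11m[48;2;22;22;11m🬎[38;2;28;28;36m[48;2;50;50;63m🬀[38;2;53;53;67m[48;2;25;24;19m🬆[38;2;26;24;11m[48;2;22;22;11m🬎[38;2;26;24;11m[48;2;22;22;11m🬎[38;2;24;23;11m[48;2;14;14;17m🬺[38;2;33;33;42m[48;2;17;17;22m🬉[38;2;48;48;60m[48;2;24;23;11m▌[38;2;26;24;11m[48;2;22;22;11m🬎[0m
[38;2;20;21;10m[48;2;16;19;9m🬂[38;2;28;28;35m[48;2;16;19;9m🬁[38;2;42;42;53m[48;2;47;47;59m🬉[38;2;18;19;16m[48;2;29;29;37m🬨[38;2;20;21;10m[48;2;16;19;9m🬂[38;2;20;21;10m[48;2;16;19;9m🬂[38;2;17;20;9m[48;2;14;14;17m🬝[38;2;19;19;23m[48;2;43;43;54m🬝[38;2;56;56;71m[48;2;16;19;9m🬕[38;2;20;21;10m[48;2;16;19;9m🬂[0m
[38;2;12;17;9m[48;2;9;15;8m🬂[38;2;12;17;9m[48;2;9;15;8m🬂[38;2;51;51;64m[48;2;8;15;8m🬊[38;2;39;39;49m[48;2;55;55;69m🬂[38;2;17;17;21m[48;2;49;49;62m🬂[38;2;24;24;31m[48;2;63;63;78m🬎[38;2;33;33;42m[48;2;116;116;133m🬎[38;2;72;72;89m[48;2;25;29;31m🬜[38;2;72;72;91m[48;2;9;15;8m🬀[38;2;12;17;9m[48;2;9;15;8m🬂[0m
</frame>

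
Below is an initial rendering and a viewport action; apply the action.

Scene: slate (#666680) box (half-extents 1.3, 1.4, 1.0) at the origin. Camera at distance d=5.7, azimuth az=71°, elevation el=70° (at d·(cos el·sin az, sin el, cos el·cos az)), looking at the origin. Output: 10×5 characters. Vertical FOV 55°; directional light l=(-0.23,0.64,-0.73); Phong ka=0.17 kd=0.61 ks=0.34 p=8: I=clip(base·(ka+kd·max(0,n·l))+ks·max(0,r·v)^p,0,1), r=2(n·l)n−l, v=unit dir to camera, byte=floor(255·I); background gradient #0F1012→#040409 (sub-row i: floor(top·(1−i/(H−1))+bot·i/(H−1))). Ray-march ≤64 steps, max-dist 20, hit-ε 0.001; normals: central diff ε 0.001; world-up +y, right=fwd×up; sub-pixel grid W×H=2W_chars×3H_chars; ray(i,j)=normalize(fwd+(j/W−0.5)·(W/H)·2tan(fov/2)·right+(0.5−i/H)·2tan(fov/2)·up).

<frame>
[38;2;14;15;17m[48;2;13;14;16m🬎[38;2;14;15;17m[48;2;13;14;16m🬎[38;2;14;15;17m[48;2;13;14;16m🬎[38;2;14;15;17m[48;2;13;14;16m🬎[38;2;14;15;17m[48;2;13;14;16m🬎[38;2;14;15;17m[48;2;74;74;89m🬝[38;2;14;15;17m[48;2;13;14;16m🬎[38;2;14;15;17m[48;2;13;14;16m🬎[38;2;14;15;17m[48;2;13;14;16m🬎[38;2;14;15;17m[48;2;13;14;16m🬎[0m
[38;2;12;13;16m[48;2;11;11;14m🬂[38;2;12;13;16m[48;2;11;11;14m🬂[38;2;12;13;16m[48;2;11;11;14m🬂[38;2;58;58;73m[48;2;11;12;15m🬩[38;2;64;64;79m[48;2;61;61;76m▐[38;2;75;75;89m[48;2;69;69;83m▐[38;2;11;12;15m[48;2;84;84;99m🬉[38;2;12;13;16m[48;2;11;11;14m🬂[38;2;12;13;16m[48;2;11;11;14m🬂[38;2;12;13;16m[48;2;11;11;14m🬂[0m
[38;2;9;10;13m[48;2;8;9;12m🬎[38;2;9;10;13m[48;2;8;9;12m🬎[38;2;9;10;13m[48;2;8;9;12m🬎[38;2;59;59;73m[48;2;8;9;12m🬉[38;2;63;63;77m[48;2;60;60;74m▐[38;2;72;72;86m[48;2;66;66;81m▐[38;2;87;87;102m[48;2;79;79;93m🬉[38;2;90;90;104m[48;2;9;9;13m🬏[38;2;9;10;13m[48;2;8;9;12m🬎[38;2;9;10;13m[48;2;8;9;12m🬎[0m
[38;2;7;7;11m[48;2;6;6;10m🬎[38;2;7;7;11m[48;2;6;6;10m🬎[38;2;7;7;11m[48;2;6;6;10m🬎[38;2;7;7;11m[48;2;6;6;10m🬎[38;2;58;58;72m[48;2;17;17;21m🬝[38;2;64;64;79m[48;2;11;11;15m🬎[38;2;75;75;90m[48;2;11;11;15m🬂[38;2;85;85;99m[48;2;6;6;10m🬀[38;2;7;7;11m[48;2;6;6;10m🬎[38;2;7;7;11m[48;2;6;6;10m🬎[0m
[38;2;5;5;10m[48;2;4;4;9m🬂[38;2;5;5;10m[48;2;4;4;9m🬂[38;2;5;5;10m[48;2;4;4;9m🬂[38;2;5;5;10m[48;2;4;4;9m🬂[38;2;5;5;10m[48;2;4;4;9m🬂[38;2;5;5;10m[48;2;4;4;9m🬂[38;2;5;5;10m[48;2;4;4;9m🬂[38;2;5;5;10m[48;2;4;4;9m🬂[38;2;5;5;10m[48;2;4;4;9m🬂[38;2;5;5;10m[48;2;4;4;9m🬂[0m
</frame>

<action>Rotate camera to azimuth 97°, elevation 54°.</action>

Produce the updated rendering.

<frame>
[38;2;14;15;17m[48;2;13;14;16m🬎[38;2;14;15;17m[48;2;13;14;16m🬎[38;2;14;15;17m[48;2;13;14;16m🬎[38;2;14;15;17m[48;2;13;14;16m🬎[38;2;14;15;17m[48;2;13;14;16m🬎[38;2;14;15;17m[48;2;13;14;16m🬎[38;2;14;15;17m[48;2;13;14;16m🬎[38;2;14;15;17m[48;2;13;14;16m🬎[38;2;14;15;17m[48;2;13;14;16m🬎[38;2;14;15;17m[48;2;13;14;16m🬎[0m
[38;2;12;13;16m[48;2;11;11;14m🬂[38;2;12;13;16m[48;2;11;11;14m🬂[38;2;12;13;16m[48;2;11;11;14m🬂[38;2;11;12;15m[48;2;57;57;71m🬝[38;2;57;57;71m[48;2;57;57;72m🬝[38;2;57;57;72m[48;2;58;58;72m🬕[38;2;58;58;73m[48;2;60;60;74m🬕[38;2;12;13;16m[48;2;11;11;14m🬂[38;2;12;13;16m[48;2;11;11;14m🬂[38;2;12;13;16m[48;2;11;11;14m🬂[0m
[38;2;9;10;13m[48;2;8;9;12m🬎[38;2;9;10;13m[48;2;8;9;12m🬎[38;2;9;10;13m[48;2;8;9;12m🬎[38;2;57;57;71m[48;2;12;12;16m▐[38;2;57;57;71m[48;2;57;57;72m🬄[38;2;58;58;72m[48;2;59;59;74m🬕[38;2;61;61;76m[48;2;64;64;79m🬕[38;2;9;10;13m[48;2;8;9;12m🬎[38;2;9;10;13m[48;2;8;9;12m🬎[38;2;9;10;13m[48;2;8;9;12m🬎[0m
[38;2;7;7;11m[48;2;6;6;10m🬎[38;2;7;7;11m[48;2;6;6;10m🬎[38;2;7;7;11m[48;2;6;6;10m🬎[38;2;17;17;21m[48;2;6;6;10m🬉[38;2;17;17;21m[48;2;17;17;21m [38;2;17;17;21m[48;2;17;17;21m [38;2;17;17;21m[48;2;6;6;10m🬕[38;2;7;7;11m[48;2;6;6;10m🬎[38;2;7;7;11m[48;2;6;6;10m🬎[38;2;7;7;11m[48;2;6;6;10m🬎[0m
[38;2;5;5;10m[48;2;4;4;9m🬂[38;2;5;5;10m[48;2;4;4;9m🬂[38;2;5;5;10m[48;2;4;4;9m🬂[38;2;5;5;10m[48;2;4;4;9m🬂[38;2;5;5;10m[48;2;4;4;9m🬂[38;2;17;17;21m[48;2;4;4;9m🬁[38;2;17;17;21m[48;2;4;4;9m🬀[38;2;5;5;10m[48;2;4;4;9m🬂[38;2;5;5;10m[48;2;4;4;9m🬂[38;2;5;5;10m[48;2;4;4;9m🬂[0m
</frame>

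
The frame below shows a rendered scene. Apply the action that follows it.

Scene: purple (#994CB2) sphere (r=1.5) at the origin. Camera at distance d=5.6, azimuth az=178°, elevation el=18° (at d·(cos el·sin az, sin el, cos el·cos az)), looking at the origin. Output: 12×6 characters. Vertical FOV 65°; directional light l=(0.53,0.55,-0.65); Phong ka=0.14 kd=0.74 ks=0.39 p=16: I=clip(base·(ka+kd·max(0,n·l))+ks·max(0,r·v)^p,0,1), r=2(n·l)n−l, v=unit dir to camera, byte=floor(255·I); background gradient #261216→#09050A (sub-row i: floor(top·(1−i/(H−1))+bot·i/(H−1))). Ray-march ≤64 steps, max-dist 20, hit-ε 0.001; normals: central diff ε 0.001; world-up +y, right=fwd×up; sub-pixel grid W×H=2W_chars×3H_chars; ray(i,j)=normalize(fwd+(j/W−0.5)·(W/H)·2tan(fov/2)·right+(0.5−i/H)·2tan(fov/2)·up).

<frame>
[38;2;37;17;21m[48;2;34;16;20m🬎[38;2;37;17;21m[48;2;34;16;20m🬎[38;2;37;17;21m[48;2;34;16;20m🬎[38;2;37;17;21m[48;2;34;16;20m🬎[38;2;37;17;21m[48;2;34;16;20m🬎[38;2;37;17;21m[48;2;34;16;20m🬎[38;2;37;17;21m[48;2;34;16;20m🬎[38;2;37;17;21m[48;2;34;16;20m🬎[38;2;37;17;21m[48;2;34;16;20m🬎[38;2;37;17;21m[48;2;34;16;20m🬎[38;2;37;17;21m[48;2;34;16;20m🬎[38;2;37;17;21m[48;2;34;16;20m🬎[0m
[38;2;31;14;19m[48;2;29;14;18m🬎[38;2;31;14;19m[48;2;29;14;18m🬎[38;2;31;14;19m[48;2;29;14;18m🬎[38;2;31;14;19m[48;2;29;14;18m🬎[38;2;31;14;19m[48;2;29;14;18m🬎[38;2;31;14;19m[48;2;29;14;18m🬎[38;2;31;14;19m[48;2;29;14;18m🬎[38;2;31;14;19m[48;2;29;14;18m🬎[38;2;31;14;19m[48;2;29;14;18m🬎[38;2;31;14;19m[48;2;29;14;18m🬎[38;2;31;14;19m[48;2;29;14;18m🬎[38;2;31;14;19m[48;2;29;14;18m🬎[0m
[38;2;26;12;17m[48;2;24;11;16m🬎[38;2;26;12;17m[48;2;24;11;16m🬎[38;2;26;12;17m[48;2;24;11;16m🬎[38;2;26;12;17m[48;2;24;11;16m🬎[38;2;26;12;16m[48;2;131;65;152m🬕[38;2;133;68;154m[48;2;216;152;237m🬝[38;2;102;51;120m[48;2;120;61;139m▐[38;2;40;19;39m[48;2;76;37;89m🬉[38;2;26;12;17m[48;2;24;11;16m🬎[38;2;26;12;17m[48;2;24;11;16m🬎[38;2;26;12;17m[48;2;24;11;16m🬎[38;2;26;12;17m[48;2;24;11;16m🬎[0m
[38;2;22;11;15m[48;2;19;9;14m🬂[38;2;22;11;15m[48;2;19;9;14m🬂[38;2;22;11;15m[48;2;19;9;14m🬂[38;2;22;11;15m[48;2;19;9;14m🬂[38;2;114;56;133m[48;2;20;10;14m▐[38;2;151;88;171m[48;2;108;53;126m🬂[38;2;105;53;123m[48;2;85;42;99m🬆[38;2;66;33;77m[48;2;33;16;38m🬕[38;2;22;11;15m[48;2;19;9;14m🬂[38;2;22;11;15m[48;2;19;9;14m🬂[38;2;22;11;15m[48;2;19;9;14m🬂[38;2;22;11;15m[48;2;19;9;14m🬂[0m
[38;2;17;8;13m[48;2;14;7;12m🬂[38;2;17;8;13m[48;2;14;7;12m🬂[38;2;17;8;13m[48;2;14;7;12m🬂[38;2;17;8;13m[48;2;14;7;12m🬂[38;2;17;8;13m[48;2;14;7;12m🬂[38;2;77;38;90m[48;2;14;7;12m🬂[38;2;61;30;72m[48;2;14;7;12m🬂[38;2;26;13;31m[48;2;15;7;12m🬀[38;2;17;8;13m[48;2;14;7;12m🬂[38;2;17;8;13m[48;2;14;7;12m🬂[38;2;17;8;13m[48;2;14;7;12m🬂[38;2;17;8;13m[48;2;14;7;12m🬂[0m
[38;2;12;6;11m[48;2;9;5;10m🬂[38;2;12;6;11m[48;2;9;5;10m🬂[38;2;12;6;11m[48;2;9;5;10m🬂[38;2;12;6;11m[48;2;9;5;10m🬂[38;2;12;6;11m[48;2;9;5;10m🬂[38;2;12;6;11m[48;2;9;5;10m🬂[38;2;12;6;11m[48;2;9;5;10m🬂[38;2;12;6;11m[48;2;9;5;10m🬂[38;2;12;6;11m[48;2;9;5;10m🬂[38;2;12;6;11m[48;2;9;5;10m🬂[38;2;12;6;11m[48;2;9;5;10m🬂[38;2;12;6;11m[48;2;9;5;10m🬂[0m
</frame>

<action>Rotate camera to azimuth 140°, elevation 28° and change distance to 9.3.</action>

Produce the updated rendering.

<frame>
[38;2;37;17;21m[48;2;34;16;20m🬎[38;2;37;17;21m[48;2;34;16;20m🬎[38;2;37;17;21m[48;2;34;16;20m🬎[38;2;37;17;21m[48;2;34;16;20m🬎[38;2;37;17;21m[48;2;34;16;20m🬎[38;2;37;17;21m[48;2;34;16;20m🬎[38;2;37;17;21m[48;2;34;16;20m🬎[38;2;37;17;21m[48;2;34;16;20m🬎[38;2;37;17;21m[48;2;34;16;20m🬎[38;2;37;17;21m[48;2;34;16;20m🬎[38;2;37;17;21m[48;2;34;16;20m🬎[38;2;37;17;21m[48;2;34;16;20m🬎[0m
[38;2;31;14;19m[48;2;29;14;18m🬎[38;2;31;14;19m[48;2;29;14;18m🬎[38;2;31;14;19m[48;2;29;14;18m🬎[38;2;31;14;19m[48;2;29;14;18m🬎[38;2;31;14;19m[48;2;29;14;18m🬎[38;2;31;14;19m[48;2;29;14;18m🬎[38;2;31;14;19m[48;2;29;14;18m🬎[38;2;31;14;19m[48;2;29;14;18m🬎[38;2;31;14;19m[48;2;29;14;18m🬎[38;2;31;14;19m[48;2;29;14;18m🬎[38;2;31;14;19m[48;2;29;14;18m🬎[38;2;31;14;19m[48;2;29;14;18m🬎[0m
[38;2;26;12;17m[48;2;24;11;16m🬎[38;2;26;12;17m[48;2;24;11;16m🬎[38;2;26;12;17m[48;2;24;11;16m🬎[38;2;26;12;17m[48;2;24;11;16m🬎[38;2;26;12;17m[48;2;24;11;16m🬎[38;2;37;18;32m[48;2;97;47;112m🬕[38;2;43;21;40m[48;2;116;58;135m🬊[38;2;71;35;83m[48;2;26;12;16m🬏[38;2;26;12;17m[48;2;24;11;16m🬎[38;2;26;12;17m[48;2;24;11;16m🬎[38;2;26;12;17m[48;2;24;11;16m🬎[38;2;26;12;17m[48;2;24;11;16m🬎[0m
[38;2;22;11;15m[48;2;19;9;14m🬂[38;2;22;11;15m[48;2;19;9;14m🬂[38;2;22;11;15m[48;2;19;9;14m🬂[38;2;22;11;15m[48;2;19;9;14m🬂[38;2;22;11;15m[48;2;19;9;14m🬂[38;2;108;53;126m[48;2;45;22;50m🬊[38;2;231;164;253m[48;2;100;49;116m🬀[38;2;77;38;89m[48;2;20;9;14m🬄[38;2;22;11;15m[48;2;19;9;14m🬂[38;2;22;11;15m[48;2;19;9;14m🬂[38;2;22;11;15m[48;2;19;9;14m🬂[38;2;22;11;15m[48;2;19;9;14m🬂[0m
[38;2;17;8;13m[48;2;14;7;12m🬂[38;2;17;8;13m[48;2;14;7;12m🬂[38;2;17;8;13m[48;2;14;7;12m🬂[38;2;17;8;13m[48;2;14;7;12m🬂[38;2;17;8;13m[48;2;14;7;12m🬂[38;2;17;8;13m[48;2;14;7;12m🬂[38;2;17;8;13m[48;2;14;7;12m🬂[38;2;17;8;13m[48;2;14;7;12m🬂[38;2;17;8;13m[48;2;14;7;12m🬂[38;2;17;8;13m[48;2;14;7;12m🬂[38;2;17;8;13m[48;2;14;7;12m🬂[38;2;17;8;13m[48;2;14;7;12m🬂[0m
[38;2;12;6;11m[48;2;9;5;10m🬂[38;2;12;6;11m[48;2;9;5;10m🬂[38;2;12;6;11m[48;2;9;5;10m🬂[38;2;12;6;11m[48;2;9;5;10m🬂[38;2;12;6;11m[48;2;9;5;10m🬂[38;2;12;6;11m[48;2;9;5;10m🬂[38;2;12;6;11m[48;2;9;5;10m🬂[38;2;12;6;11m[48;2;9;5;10m🬂[38;2;12;6;11m[48;2;9;5;10m🬂[38;2;12;6;11m[48;2;9;5;10m🬂[38;2;12;6;11m[48;2;9;5;10m🬂[38;2;12;6;11m[48;2;9;5;10m🬂[0m
</frame>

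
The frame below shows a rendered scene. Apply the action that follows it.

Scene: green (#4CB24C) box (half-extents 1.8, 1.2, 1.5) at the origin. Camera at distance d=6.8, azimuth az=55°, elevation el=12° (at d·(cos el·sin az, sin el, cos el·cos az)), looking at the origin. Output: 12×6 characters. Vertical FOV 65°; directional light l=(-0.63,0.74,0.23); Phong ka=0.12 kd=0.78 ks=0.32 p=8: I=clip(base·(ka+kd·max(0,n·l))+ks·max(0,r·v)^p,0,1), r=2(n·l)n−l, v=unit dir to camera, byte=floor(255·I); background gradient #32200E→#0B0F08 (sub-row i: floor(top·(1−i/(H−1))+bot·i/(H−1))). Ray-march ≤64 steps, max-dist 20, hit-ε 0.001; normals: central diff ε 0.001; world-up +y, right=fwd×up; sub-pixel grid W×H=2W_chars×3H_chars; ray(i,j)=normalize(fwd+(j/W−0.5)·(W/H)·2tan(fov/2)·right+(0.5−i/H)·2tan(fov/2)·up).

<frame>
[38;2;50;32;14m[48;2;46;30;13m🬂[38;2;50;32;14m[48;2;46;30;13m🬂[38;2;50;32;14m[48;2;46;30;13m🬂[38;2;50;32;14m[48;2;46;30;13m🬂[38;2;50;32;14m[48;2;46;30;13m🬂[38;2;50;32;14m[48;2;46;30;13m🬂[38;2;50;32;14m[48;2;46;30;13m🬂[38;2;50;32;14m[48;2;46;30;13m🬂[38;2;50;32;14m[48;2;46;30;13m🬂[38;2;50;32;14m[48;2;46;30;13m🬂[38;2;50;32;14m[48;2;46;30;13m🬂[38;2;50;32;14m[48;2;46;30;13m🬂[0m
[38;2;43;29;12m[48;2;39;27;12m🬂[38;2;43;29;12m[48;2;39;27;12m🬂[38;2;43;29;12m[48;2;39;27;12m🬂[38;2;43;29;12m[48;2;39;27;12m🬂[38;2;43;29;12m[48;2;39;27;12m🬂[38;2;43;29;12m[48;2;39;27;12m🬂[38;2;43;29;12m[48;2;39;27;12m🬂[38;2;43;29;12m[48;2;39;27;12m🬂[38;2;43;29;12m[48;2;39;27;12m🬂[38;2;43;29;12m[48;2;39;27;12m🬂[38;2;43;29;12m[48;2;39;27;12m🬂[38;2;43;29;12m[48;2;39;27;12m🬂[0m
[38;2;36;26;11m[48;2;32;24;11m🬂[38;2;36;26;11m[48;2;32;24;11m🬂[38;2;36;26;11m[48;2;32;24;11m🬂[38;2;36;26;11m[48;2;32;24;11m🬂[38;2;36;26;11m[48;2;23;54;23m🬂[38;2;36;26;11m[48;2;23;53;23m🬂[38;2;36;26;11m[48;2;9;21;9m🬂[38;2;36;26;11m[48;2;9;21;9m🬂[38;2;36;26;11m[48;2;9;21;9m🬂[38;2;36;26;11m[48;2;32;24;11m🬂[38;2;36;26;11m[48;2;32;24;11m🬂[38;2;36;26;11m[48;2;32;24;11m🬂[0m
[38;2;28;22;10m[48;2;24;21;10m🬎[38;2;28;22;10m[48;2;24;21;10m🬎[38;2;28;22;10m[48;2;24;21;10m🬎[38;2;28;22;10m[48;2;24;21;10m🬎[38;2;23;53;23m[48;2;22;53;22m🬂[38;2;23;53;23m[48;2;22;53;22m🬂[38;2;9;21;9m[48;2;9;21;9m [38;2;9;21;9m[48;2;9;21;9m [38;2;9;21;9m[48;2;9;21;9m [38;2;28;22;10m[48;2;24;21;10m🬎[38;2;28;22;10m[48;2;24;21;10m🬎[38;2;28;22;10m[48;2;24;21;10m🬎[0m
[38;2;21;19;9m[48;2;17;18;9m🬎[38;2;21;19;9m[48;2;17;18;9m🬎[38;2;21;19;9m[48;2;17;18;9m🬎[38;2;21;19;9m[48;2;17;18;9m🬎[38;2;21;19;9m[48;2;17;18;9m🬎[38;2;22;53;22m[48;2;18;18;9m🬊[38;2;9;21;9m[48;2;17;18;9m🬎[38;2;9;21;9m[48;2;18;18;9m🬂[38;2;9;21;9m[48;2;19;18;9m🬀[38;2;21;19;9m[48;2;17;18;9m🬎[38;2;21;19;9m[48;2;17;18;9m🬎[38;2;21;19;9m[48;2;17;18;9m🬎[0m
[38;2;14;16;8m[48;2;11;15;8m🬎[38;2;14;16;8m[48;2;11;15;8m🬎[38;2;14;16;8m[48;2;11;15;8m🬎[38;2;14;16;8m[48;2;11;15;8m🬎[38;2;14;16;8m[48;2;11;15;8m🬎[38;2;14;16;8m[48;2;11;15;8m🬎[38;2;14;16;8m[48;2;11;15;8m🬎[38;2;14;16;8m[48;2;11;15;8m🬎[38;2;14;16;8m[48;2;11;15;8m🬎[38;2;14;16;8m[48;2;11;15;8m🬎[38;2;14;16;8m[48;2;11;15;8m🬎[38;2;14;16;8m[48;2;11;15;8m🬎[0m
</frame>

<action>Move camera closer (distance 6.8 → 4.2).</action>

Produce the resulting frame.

<frame>
[38;2;50;32;14m[48;2;46;30;13m🬂[38;2;50;32;14m[48;2;46;30;13m🬂[38;2;50;32;14m[48;2;46;30;13m🬂[38;2;50;32;14m[48;2;46;30;13m🬂[38;2;50;32;14m[48;2;46;30;13m🬂[38;2;50;32;14m[48;2;46;30;13m🬂[38;2;50;32;14m[48;2;46;30;13m🬂[38;2;50;32;14m[48;2;46;30;13m🬂[38;2;50;32;14m[48;2;46;30;13m🬂[38;2;50;32;14m[48;2;46;30;13m🬂[38;2;50;32;14m[48;2;46;30;13m🬂[38;2;50;32;14m[48;2;46;30;13m🬂[0m
[38;2;43;29;12m[48;2;39;27;12m🬂[38;2;43;29;12m[48;2;39;27;12m🬂[38;2;40;28;12m[48;2;27;58;27m🬝[38;2;41;28;12m[48;2;27;58;27m🬎[38;2;43;29;12m[48;2;29;60;29m🬂[38;2;29;59;29m[48;2;26;25;10m🬓[38;2;43;29;12m[48;2;9;21;9m🬂[38;2;43;29;12m[48;2;9;21;9m🬂[38;2;42;28;12m[48;2;9;21;9m🬊[38;2;41;28;12m[48;2;9;21;9m🬎[38;2;41;28;12m[48;2;9;21;9m🬎[38;2;43;29;12m[48;2;39;27;12m🬂[0m
[38;2;36;26;11m[48;2;32;24;11m🬂[38;2;36;26;11m[48;2;32;24;11m🬂[38;2;36;26;11m[48;2;32;24;11m🬂[38;2;25;56;25m[48;2;23;54;23m🬂[38;2;26;56;26m[48;2;23;54;23m🬂[38;2;24;54;24m[48;2;9;21;9m▌[38;2;9;21;9m[48;2;9;21;9m [38;2;9;21;9m[48;2;9;21;9m [38;2;9;21;9m[48;2;9;21;9m [38;2;9;21;9m[48;2;9;21;9m [38;2;9;21;9m[48;2;9;21;9m [38;2;36;26;11m[48;2;32;24;11m🬂[0m
[38;2;28;22;10m[48;2;24;21;10m🬎[38;2;28;22;10m[48;2;24;21;10m🬎[38;2;28;22;10m[48;2;24;21;10m🬎[38;2;23;53;23m[48;2;22;53;22m🬂[38;2;23;53;23m[48;2;22;53;22m🬂[38;2;22;53;22m[48;2;9;21;9m▌[38;2;9;21;9m[48;2;9;21;9m [38;2;9;21;9m[48;2;9;21;9m [38;2;9;21;9m[48;2;9;21;9m [38;2;9;21;9m[48;2;9;21;9m [38;2;9;21;9m[48;2;26;22;10m▌[38;2;28;22;10m[48;2;24;21;10m🬎[0m
[38;2;21;19;9m[48;2;17;18;9m🬎[38;2;21;19;9m[48;2;17;18;9m🬎[38;2;21;19;9m[48;2;17;18;9m🬎[38;2;22;53;22m[48;2;18;18;9m🬨[38;2;22;53;22m[48;2;22;53;22m [38;2;22;53;22m[48;2;9;21;9m▌[38;2;9;21;9m[48;2;9;21;9m [38;2;9;21;9m[48;2;9;21;9m [38;2;9;21;9m[48;2;9;21;9m [38;2;9;21;9m[48;2;9;21;9m [38;2;9;21;9m[48;2;19;18;9m🬄[38;2;21;19;9m[48;2;17;18;9m🬎[0m
[38;2;14;16;8m[48;2;11;15;8m🬎[38;2;14;16;8m[48;2;11;15;8m🬎[38;2;14;16;8m[48;2;11;15;8m🬎[38;2;14;16;8m[48;2;11;15;8m🬎[38;2;22;53;22m[48;2;12;15;8m🬨[38;2;22;53;22m[48;2;9;21;9m▌[38;2;9;21;9m[48;2;9;21;9m [38;2;9;21;9m[48;2;9;21;9m [38;2;9;21;9m[48;2;11;15;8m🬆[38;2;9;21;9m[48;2;12;15;8m🬀[38;2;14;16;8m[48;2;11;15;8m🬎[38;2;14;16;8m[48;2;11;15;8m🬎[0m
</frame>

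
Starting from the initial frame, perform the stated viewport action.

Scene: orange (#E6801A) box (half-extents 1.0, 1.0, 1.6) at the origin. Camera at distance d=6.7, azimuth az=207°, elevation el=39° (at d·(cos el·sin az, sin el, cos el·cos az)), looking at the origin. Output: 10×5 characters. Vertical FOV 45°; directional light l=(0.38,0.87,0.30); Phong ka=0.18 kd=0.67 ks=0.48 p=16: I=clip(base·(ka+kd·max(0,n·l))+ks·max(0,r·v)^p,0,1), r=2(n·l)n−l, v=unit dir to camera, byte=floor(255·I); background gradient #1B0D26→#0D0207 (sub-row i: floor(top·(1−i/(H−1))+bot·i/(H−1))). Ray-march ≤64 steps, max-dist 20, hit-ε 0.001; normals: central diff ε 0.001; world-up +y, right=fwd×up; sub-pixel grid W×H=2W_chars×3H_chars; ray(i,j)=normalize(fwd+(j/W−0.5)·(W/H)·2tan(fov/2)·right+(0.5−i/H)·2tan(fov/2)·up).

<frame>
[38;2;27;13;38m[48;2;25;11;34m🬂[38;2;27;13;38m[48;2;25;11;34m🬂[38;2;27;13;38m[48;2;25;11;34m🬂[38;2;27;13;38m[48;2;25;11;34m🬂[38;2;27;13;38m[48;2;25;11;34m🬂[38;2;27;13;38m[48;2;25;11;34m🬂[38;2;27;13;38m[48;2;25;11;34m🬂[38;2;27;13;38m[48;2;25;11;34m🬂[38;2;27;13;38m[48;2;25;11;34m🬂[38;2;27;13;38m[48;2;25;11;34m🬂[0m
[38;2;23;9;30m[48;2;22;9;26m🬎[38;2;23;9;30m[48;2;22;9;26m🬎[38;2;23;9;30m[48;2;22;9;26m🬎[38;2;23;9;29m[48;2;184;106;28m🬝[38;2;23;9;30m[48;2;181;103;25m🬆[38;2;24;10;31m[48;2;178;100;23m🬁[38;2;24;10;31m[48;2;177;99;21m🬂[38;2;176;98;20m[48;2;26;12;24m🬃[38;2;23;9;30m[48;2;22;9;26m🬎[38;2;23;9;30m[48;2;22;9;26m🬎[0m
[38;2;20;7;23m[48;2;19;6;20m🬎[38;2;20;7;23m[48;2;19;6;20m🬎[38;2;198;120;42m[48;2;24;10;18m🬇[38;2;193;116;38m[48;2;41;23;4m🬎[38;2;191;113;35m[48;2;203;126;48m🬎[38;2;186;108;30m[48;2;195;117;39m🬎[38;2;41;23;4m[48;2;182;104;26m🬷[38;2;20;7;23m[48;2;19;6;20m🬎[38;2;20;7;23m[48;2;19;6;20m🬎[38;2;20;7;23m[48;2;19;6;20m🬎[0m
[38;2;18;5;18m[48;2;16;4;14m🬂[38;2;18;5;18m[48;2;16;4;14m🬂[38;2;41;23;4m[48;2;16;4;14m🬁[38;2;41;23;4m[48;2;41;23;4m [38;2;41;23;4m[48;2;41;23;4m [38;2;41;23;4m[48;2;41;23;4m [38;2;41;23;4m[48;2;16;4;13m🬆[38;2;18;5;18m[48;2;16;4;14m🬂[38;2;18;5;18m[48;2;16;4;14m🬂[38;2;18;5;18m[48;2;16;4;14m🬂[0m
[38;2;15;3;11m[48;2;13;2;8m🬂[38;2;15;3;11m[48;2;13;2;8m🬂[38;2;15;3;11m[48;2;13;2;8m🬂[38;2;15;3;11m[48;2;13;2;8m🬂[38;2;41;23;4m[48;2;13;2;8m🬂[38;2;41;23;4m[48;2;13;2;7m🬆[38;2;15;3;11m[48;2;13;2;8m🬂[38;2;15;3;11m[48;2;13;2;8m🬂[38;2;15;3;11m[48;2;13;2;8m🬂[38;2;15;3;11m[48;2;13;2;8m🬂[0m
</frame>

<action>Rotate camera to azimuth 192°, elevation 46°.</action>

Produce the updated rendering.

<frame>
[38;2;27;13;38m[48;2;25;11;34m🬂[38;2;27;13;38m[48;2;25;11;34m🬂[38;2;27;13;38m[48;2;25;11;34m🬂[38;2;27;13;38m[48;2;25;11;34m🬂[38;2;27;13;38m[48;2;25;11;34m🬂[38;2;27;13;38m[48;2;25;11;34m🬂[38;2;27;13;38m[48;2;25;11;34m🬂[38;2;27;13;38m[48;2;25;11;34m🬂[38;2;27;13;38m[48;2;25;11;34m🬂[38;2;27;13;38m[48;2;25;11;34m🬂[0m
[38;2;23;9;30m[48;2;22;9;26m🬎[38;2;23;9;30m[48;2;22;9;26m🬎[38;2;23;9;30m[48;2;22;9;26m🬎[38;2;23;9;30m[48;2;22;9;26m🬎[38;2;24;10;31m[48;2;181;104;26m🬀[38;2;177;99;22m[48;2;180;102;25m🬎[38;2;24;10;31m[48;2;176;98;20m🬁[38;2;23;9;30m[48;2;22;9;26m🬎[38;2;23;9;30m[48;2;22;9;26m🬎[38;2;23;9;30m[48;2;22;9;26m🬎[0m
[38;2;20;7;23m[48;2;19;6;20m🬎[38;2;20;7;23m[48;2;19;6;20m🬎[38;2;20;7;23m[48;2;19;6;20m🬎[38;2;20;7;23m[48;2;208;130;52m🬄[38;2;191;113;35m[48;2;203;125;47m🬊[38;2;184;106;28m[48;2;191;113;36m🬊[38;2;181;103;25m[48;2;19;6;21m🬕[38;2;20;7;23m[48;2;19;6;20m🬎[38;2;20;7;23m[48;2;19;6;20m🬎[38;2;20;7;23m[48;2;19;6;20m🬎[0m
[38;2;18;5;18m[48;2;16;4;14m🬂[38;2;18;5;18m[48;2;16;4;14m🬂[38;2;18;5;18m[48;2;16;4;14m🬂[38;2;41;23;4m[48;2;41;23;4m [38;2;41;23;4m[48;2;210;132;54m🬺[38;2;198;120;42m[48;2;41;23;4m🬂[38;2;188;110;33m[48;2;26;12;10m🬀[38;2;18;5;18m[48;2;16;4;14m🬂[38;2;18;5;18m[48;2;16;4;14m🬂[38;2;18;5;18m[48;2;16;4;14m🬂[0m
[38;2;15;3;11m[48;2;13;2;8m🬂[38;2;15;3;11m[48;2;13;2;8m🬂[38;2;15;3;11m[48;2;13;2;8m🬂[38;2;41;23;4m[48;2;13;2;8m🬁[38;2;41;23;4m[48;2;13;2;8m🬂[38;2;41;23;4m[48;2;13;2;7m🬊[38;2;41;23;4m[48;2;13;2;8m🬀[38;2;15;3;11m[48;2;13;2;8m🬂[38;2;15;3;11m[48;2;13;2;8m🬂[38;2;15;3;11m[48;2;13;2;8m🬂[0m
</frame>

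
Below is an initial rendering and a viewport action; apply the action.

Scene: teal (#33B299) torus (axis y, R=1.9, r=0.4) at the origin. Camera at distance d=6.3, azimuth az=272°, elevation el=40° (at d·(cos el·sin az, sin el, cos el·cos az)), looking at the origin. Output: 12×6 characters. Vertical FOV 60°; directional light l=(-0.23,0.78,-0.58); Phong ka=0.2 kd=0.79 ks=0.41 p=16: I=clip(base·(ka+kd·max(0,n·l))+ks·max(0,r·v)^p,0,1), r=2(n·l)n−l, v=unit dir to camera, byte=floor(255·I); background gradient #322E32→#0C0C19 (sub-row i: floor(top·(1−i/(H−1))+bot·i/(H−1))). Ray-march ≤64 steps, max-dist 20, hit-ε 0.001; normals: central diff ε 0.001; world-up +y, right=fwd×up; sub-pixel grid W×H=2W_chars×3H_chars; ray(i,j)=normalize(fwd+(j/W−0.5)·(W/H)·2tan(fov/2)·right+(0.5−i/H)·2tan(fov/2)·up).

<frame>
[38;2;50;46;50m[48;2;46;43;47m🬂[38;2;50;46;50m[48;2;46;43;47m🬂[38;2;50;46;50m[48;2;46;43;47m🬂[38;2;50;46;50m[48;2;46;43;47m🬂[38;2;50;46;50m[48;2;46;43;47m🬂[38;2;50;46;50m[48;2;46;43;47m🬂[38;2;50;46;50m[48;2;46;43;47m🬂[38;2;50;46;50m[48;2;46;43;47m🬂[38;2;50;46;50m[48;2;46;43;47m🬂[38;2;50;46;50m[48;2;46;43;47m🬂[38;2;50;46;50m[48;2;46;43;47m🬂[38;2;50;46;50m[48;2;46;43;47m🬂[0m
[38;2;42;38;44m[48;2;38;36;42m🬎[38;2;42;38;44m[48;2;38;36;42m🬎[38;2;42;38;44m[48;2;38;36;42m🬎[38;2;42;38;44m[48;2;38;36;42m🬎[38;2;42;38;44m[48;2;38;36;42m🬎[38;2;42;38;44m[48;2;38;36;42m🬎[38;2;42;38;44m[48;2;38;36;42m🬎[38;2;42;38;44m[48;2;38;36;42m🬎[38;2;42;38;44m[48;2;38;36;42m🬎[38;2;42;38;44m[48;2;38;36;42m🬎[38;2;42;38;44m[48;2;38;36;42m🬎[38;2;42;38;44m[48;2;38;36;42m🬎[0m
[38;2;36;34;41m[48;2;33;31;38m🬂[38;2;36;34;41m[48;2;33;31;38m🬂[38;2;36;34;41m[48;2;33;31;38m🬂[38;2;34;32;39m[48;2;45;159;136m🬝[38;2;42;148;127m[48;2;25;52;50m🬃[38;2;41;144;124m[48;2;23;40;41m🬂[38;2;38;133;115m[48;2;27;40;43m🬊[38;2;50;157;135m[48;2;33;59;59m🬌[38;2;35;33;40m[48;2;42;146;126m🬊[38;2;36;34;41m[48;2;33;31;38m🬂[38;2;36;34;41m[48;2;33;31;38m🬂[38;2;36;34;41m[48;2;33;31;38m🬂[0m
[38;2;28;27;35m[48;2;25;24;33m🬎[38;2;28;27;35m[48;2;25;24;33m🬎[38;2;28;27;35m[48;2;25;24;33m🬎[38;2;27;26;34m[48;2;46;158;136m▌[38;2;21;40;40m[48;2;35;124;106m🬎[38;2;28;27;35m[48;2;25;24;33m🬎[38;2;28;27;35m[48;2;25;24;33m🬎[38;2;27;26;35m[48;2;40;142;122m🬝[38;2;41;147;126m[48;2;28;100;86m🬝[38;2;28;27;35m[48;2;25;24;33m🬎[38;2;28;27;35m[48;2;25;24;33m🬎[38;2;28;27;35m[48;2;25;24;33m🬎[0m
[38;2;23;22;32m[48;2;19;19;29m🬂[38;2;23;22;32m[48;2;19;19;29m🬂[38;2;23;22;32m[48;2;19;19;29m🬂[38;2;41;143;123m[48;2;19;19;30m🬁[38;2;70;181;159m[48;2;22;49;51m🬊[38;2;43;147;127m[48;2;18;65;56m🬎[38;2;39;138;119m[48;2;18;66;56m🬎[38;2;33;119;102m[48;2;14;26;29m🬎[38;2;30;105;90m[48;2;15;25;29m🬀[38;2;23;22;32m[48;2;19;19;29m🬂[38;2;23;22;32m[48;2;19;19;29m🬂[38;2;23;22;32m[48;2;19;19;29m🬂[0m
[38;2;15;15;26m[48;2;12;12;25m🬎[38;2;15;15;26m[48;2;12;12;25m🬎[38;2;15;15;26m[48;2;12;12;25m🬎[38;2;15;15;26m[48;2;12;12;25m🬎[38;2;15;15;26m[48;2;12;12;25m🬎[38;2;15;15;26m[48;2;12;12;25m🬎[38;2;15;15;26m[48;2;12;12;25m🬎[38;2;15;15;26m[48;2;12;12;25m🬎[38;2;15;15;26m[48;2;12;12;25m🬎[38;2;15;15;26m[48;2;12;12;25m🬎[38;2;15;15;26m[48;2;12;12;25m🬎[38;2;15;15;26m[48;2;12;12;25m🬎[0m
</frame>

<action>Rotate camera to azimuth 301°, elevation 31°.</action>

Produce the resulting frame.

<frame>
[38;2;50;46;50m[48;2;46;43;47m🬂[38;2;50;46;50m[48;2;46;43;47m🬂[38;2;50;46;50m[48;2;46;43;47m🬂[38;2;50;46;50m[48;2;46;43;47m🬂[38;2;50;46;50m[48;2;46;43;47m🬂[38;2;50;46;50m[48;2;46;43;47m🬂[38;2;50;46;50m[48;2;46;43;47m🬂[38;2;50;46;50m[48;2;46;43;47m🬂[38;2;50;46;50m[48;2;46;43;47m🬂[38;2;50;46;50m[48;2;46;43;47m🬂[38;2;50;46;50m[48;2;46;43;47m🬂[38;2;50;46;50m[48;2;46;43;47m🬂[0m
[38;2;42;38;44m[48;2;38;36;42m🬎[38;2;42;38;44m[48;2;38;36;42m🬎[38;2;42;38;44m[48;2;38;36;42m🬎[38;2;42;38;44m[48;2;38;36;42m🬎[38;2;42;38;44m[48;2;38;36;42m🬎[38;2;42;38;44m[48;2;38;36;42m🬎[38;2;42;38;44m[48;2;38;36;42m🬎[38;2;42;38;44m[48;2;38;36;42m🬎[38;2;42;38;44m[48;2;38;36;42m🬎[38;2;42;38;44m[48;2;38;36;42m🬎[38;2;42;38;44m[48;2;38;36;42m🬎[38;2;42;38;44m[48;2;38;36;42m🬎[0m
[38;2;36;34;41m[48;2;33;31;38m🬂[38;2;36;34;41m[48;2;33;31;38m🬂[38;2;36;34;41m[48;2;33;31;38m🬂[38;2;34;32;39m[48;2;46;162;139m🬝[38;2;32;114;98m[48;2;27;40;41m🬇[38;2;19;67;58m[48;2;28;33;37m🬋[38;2;26;91;78m[48;2;34;32;39m🬋[38;2;83;190;169m[48;2;29;57;54m🬋[38;2;35;33;40m[48;2;42;147;126m🬎[38;2;36;34;41m[48;2;33;31;38m🬂[38;2;36;34;41m[48;2;33;31;38m🬂[38;2;36;34;41m[48;2;33;31;38m🬂[0m
[38;2;28;27;35m[48;2;25;24;33m🬎[38;2;28;27;35m[48;2;25;24;33m🬎[38;2;28;27;35m[48;2;25;24;33m🬎[38;2;45;148;128m[48;2;27;26;34m🬫[38;2;25;54;53m[48;2;98;204;183m🬎[38;2;28;27;35m[48;2;40;143;123m🬎[38;2;28;27;35m[48;2;41;146;125m🬎[38;2;28;27;35m[48;2;39;138;118m🬎[38;2;41;145;124m[48;2;20;72;61m🬎[38;2;27;26;34m[48;2;10;35;30m🬸[38;2;28;27;35m[48;2;25;24;33m🬎[38;2;28;27;35m[48;2;25;24;33m🬎[0m
[38;2;23;22;32m[48;2;19;19;29m🬂[38;2;23;22;32m[48;2;19;19;29m🬂[38;2;23;22;32m[48;2;19;19;29m🬂[38;2;23;22;32m[48;2;19;19;29m🬂[38;2;31;111;96m[48;2;16;22;29m🬂[38;2;35;121;104m[48;2;16;35;36m🬂[38;2;31;109;94m[48;2;14;29;32m🬂[38;2;21;76;66m[48;2;14;26;29m🬂[38;2;10;35;30m[48;2;19;19;30m🬀[38;2;23;22;32m[48;2;19;19;29m🬂[38;2;23;22;32m[48;2;19;19;29m🬂[38;2;23;22;32m[48;2;19;19;29m🬂[0m
[38;2;15;15;26m[48;2;12;12;25m🬎[38;2;15;15;26m[48;2;12;12;25m🬎[38;2;15;15;26m[48;2;12;12;25m🬎[38;2;15;15;26m[48;2;12;12;25m🬎[38;2;15;15;26m[48;2;12;12;25m🬎[38;2;15;15;26m[48;2;12;12;25m🬎[38;2;15;15;26m[48;2;12;12;25m🬎[38;2;15;15;26m[48;2;12;12;25m🬎[38;2;15;15;26m[48;2;12;12;25m🬎[38;2;15;15;26m[48;2;12;12;25m🬎[38;2;15;15;26m[48;2;12;12;25m🬎[38;2;15;15;26m[48;2;12;12;25m🬎[0m
</frame>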